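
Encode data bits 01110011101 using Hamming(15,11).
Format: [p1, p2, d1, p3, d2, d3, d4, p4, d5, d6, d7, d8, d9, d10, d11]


Parity bits: p1=1, p2=0, p3=0, p4=0

100011100011101


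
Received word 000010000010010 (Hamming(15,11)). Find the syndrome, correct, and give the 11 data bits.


Syndrome = 0: no error detected

Data: 01000010010 (no errors)


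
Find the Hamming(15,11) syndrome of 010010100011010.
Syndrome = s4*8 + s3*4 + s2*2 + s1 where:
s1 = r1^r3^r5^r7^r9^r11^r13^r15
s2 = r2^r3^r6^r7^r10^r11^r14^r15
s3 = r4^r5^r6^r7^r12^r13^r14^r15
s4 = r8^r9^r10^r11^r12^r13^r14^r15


s1=1, s2=0, s3=0, s4=1

Syndrome = 9 (error at position 9)


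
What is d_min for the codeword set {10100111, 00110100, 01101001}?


Comparing all pairs, minimum distance: 4
Can detect 3 errors, correct 1 errors

4


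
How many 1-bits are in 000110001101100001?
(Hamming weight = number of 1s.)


Counting 1s in 000110001101100001

7


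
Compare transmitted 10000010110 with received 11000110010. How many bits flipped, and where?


XOR: 01000100100

3 error(s) at position(s): 1, 5, 8


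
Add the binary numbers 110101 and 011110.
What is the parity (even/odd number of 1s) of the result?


110101 = 53
011110 = 30
Sum = 83 = 1010011
1s count = 4

even parity (4 ones in 1010011)


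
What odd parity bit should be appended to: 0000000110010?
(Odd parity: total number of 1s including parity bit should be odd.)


Number of 1s in data: 3
Parity bit: 0

0


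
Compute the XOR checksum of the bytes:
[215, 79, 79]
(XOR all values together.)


XOR chain: 215 ^ 79 ^ 79 = 215

215


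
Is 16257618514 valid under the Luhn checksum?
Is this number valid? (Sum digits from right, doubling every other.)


Luhn sum = 36
36 mod 10 = 6

Invalid (Luhn sum mod 10 = 6)


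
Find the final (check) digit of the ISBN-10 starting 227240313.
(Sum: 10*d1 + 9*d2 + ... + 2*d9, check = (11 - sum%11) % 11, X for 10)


Weighted sum: 153
153 mod 11 = 10

Check digit: 1


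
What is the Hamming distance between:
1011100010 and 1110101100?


XOR: 0101001110
Count of 1s: 5

5


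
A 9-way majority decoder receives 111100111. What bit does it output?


Ones: 7 out of 9
Threshold: 5

1 (7/9 voted 1)


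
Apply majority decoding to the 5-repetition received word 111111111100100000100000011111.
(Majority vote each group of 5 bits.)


Groups: 11111, 11111, 00100, 00010, 00000, 11111
Majority votes: 110001

110001


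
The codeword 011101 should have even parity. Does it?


Number of 1s: 4

Yes, parity is correct (4 ones)


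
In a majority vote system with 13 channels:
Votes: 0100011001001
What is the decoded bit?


Ones: 5 out of 13
Threshold: 7

0 (5/13 voted 1)


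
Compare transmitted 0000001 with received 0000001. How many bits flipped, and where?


XOR: 0000000

0 errors (received matches sent)


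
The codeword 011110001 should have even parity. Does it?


Number of 1s: 5

No, parity error (5 ones)


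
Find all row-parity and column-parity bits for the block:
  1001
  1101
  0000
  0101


Row parities: 0100
Column parities: 0001

Row P: 0100, Col P: 0001, Corner: 1


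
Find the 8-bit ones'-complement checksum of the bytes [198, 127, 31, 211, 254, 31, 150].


Sum = 1002 mod 256 = 234
Complement = 21

21


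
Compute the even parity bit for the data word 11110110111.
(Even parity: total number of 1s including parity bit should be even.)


Number of 1s in data: 9
Parity bit: 1

1


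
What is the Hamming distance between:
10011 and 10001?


XOR: 00010
Count of 1s: 1

1


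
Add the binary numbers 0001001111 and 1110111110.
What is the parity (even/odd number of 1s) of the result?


0001001111 = 79
1110111110 = 958
Sum = 1037 = 10000001101
1s count = 4

even parity (4 ones in 10000001101)


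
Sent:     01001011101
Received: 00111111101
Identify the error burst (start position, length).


XOR: 01110100000

Burst at position 1, length 5


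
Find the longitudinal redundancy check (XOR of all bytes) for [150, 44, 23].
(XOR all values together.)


XOR chain: 150 ^ 44 ^ 23 = 173

173


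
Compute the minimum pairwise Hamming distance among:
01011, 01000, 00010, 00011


Comparing all pairs, minimum distance: 1
Can detect 0 errors, correct 0 errors

1


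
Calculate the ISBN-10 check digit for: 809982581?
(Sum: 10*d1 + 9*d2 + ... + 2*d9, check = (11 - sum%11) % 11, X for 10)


Weighted sum: 319
319 mod 11 = 0

Check digit: 0


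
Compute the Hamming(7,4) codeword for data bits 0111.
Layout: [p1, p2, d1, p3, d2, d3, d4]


Parity bits: p1=0, p2=0, p3=1

0001111


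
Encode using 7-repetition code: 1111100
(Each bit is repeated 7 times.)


Each bit -> 7 copies

1111111111111111111111111111111111100000000000000


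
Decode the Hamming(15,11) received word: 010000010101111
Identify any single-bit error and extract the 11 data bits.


Syndrome = 0: no error detected

Data: 00000101111 (no errors)


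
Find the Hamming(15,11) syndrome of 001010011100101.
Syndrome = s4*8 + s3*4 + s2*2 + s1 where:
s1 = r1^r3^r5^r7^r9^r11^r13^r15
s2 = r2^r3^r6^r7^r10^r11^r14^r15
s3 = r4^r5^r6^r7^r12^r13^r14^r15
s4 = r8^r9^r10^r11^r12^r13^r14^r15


s1=1, s2=1, s3=1, s4=1

Syndrome = 15 (error at position 15)


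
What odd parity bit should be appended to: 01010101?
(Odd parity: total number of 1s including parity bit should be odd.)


Number of 1s in data: 4
Parity bit: 1

1


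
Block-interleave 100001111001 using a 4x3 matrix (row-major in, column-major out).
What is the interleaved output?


Matrix:
  100
  001
  111
  001
Read columns: 101000100111

101000100111


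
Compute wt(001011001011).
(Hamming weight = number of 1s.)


Counting 1s in 001011001011

6


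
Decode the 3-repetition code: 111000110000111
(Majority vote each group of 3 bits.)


Groups: 111, 000, 110, 000, 111
Majority votes: 10101

10101


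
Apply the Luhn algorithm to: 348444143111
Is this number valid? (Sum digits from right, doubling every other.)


Luhn sum = 49
49 mod 10 = 9

Invalid (Luhn sum mod 10 = 9)


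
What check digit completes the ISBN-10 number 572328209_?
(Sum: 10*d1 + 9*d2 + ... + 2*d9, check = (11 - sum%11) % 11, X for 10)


Weighted sum: 228
228 mod 11 = 8

Check digit: 3


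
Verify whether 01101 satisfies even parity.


Number of 1s: 3

No, parity error (3 ones)


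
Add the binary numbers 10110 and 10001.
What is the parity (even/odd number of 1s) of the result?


10110 = 22
10001 = 17
Sum = 39 = 100111
1s count = 4

even parity (4 ones in 100111)


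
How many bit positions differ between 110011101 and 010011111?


XOR: 100000010
Count of 1s: 2

2


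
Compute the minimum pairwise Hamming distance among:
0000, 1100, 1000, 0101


Comparing all pairs, minimum distance: 1
Can detect 0 errors, correct 0 errors

1


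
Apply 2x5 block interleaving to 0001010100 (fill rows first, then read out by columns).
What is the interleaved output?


Matrix:
  00010
  10100
Read columns: 0100011000

0100011000


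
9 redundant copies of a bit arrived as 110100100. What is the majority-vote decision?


Ones: 4 out of 9
Threshold: 5

0 (4/9 voted 1)


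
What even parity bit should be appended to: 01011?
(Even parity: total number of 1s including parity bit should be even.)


Number of 1s in data: 3
Parity bit: 1

1


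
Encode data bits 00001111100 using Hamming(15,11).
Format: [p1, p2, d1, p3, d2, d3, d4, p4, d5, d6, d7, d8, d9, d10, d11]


Parity bits: p1=1, p2=0, p3=0, p4=1

100000011111100


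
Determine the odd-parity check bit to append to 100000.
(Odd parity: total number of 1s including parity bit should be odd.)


Number of 1s in data: 1
Parity bit: 0

0


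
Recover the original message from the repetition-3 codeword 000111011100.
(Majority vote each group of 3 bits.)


Groups: 000, 111, 011, 100
Majority votes: 0110

0110


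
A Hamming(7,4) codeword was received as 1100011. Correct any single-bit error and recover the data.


Syndrome = 2: error at position 2

Data: 0011 (corrected bit 2)


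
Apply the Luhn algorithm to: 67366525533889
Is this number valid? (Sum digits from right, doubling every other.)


Luhn sum = 73
73 mod 10 = 3

Invalid (Luhn sum mod 10 = 3)


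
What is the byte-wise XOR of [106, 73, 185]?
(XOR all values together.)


XOR chain: 106 ^ 73 ^ 185 = 154

154


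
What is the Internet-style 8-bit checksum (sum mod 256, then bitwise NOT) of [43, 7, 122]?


Sum = 172 mod 256 = 172
Complement = 83

83


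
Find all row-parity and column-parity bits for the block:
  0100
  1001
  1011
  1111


Row parities: 1010
Column parities: 1001

Row P: 1010, Col P: 1001, Corner: 0


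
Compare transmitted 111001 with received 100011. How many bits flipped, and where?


XOR: 011010

3 error(s) at position(s): 1, 2, 4


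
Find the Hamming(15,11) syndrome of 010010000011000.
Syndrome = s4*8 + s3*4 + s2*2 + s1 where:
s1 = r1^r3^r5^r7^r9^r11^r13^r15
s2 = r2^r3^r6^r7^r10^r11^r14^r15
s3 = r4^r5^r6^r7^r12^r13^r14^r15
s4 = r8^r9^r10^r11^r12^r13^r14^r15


s1=0, s2=0, s3=0, s4=0

Syndrome = 0 (no error)


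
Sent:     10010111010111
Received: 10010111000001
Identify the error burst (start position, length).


XOR: 00000000010110

Burst at position 9, length 4


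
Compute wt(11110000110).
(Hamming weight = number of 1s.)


Counting 1s in 11110000110

6


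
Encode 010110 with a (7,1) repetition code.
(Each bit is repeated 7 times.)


Each bit -> 7 copies

000000011111110000000111111111111110000000


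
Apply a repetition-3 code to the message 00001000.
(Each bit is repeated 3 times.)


Each bit -> 3 copies

000000000000111000000000


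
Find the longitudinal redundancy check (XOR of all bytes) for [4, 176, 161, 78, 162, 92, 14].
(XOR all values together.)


XOR chain: 4 ^ 176 ^ 161 ^ 78 ^ 162 ^ 92 ^ 14 = 171

171


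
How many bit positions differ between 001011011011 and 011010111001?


XOR: 010001100010
Count of 1s: 4

4


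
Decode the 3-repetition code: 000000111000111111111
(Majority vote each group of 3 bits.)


Groups: 000, 000, 111, 000, 111, 111, 111
Majority votes: 0010111

0010111


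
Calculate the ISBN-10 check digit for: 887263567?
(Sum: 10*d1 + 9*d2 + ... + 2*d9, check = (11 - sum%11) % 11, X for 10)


Weighted sum: 325
325 mod 11 = 6

Check digit: 5


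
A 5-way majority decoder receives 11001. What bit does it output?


Ones: 3 out of 5
Threshold: 3

1 (3/5 voted 1)


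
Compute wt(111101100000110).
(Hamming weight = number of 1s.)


Counting 1s in 111101100000110

8


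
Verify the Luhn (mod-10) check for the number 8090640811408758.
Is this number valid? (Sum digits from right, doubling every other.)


Luhn sum = 65
65 mod 10 = 5

Invalid (Luhn sum mod 10 = 5)


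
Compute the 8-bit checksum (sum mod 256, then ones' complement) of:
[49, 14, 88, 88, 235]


Sum = 474 mod 256 = 218
Complement = 37

37


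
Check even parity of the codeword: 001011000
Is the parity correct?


Number of 1s: 3

No, parity error (3 ones)


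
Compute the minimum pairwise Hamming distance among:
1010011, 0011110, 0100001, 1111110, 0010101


Comparing all pairs, minimum distance: 2
Can detect 1 errors, correct 0 errors

2


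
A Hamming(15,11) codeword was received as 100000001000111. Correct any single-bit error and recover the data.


Syndrome = 4: error at position 4

Data: 00001000111 (corrected bit 4)


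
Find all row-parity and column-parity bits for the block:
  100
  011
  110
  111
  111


Row parities: 10011
Column parities: 001

Row P: 10011, Col P: 001, Corner: 1


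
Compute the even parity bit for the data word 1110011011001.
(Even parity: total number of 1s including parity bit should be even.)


Number of 1s in data: 8
Parity bit: 0

0


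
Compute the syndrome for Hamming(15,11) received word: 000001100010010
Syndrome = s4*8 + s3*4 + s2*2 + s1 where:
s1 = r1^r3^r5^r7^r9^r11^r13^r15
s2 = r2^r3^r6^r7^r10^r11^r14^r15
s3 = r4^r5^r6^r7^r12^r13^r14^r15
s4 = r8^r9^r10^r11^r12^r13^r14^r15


s1=0, s2=0, s3=1, s4=0

Syndrome = 4 (error at position 4)


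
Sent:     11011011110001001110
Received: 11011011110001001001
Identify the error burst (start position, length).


XOR: 00000000000000000111

Burst at position 17, length 3


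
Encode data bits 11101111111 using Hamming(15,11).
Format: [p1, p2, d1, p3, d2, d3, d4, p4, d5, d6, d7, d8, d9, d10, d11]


Parity bits: p1=0, p2=0, p3=0, p4=1

001011011111111


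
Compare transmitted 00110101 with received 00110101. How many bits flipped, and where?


XOR: 00000000

0 errors (received matches sent)


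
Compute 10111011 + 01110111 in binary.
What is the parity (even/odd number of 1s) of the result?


10111011 = 187
01110111 = 119
Sum = 306 = 100110010
1s count = 4

even parity (4 ones in 100110010)


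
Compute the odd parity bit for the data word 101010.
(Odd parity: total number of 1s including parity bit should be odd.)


Number of 1s in data: 3
Parity bit: 0

0


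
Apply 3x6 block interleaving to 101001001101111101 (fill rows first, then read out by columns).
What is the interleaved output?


Matrix:
  101001
  001101
  111101
Read columns: 101001111011000111

101001111011000111


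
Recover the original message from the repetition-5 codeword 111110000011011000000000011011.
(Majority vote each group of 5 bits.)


Groups: 11111, 00000, 11011, 00000, 00000, 11011
Majority votes: 101001

101001


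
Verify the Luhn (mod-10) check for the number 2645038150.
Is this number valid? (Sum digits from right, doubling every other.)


Luhn sum = 35
35 mod 10 = 5

Invalid (Luhn sum mod 10 = 5)


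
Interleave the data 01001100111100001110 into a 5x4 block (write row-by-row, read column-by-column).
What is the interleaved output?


Matrix:
  0100
  1100
  1111
  0000
  1110
Read columns: 01101111010010100100

01101111010010100100


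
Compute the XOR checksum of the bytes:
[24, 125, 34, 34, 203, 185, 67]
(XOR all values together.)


XOR chain: 24 ^ 125 ^ 34 ^ 34 ^ 203 ^ 185 ^ 67 = 84

84


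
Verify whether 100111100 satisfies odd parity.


Number of 1s: 5

Yes, parity is correct (5 ones)


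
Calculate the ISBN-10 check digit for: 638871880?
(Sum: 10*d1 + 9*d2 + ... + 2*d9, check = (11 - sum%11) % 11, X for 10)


Weighted sum: 310
310 mod 11 = 2

Check digit: 9


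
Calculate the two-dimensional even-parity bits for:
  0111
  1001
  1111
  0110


Row parities: 1000
Column parities: 0111

Row P: 1000, Col P: 0111, Corner: 1


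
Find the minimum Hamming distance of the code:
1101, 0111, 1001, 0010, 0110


Comparing all pairs, minimum distance: 1
Can detect 0 errors, correct 0 errors

1


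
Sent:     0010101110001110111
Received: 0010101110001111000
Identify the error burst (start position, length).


XOR: 0000000000000001111

Burst at position 15, length 4


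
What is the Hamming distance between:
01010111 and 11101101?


XOR: 10111010
Count of 1s: 5

5


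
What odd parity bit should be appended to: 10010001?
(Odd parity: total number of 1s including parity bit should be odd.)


Number of 1s in data: 3
Parity bit: 0

0


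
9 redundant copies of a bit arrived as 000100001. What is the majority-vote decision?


Ones: 2 out of 9
Threshold: 5

0 (2/9 voted 1)


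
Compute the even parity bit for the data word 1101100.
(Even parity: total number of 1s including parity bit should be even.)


Number of 1s in data: 4
Parity bit: 0

0


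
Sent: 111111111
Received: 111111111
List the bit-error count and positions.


XOR: 000000000

0 errors (received matches sent)


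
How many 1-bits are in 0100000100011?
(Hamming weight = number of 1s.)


Counting 1s in 0100000100011

4


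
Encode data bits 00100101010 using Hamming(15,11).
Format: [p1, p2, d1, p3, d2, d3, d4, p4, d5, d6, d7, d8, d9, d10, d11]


Parity bits: p1=0, p2=1, p3=1, p4=1

010101010101010


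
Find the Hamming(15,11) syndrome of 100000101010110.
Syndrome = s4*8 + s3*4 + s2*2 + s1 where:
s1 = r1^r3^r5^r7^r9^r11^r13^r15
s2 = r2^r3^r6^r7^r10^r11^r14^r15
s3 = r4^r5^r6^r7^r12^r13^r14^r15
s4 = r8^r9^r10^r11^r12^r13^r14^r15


s1=1, s2=1, s3=1, s4=0

Syndrome = 7 (error at position 7)


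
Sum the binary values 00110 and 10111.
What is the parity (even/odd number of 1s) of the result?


00110 = 6
10111 = 23
Sum = 29 = 11101
1s count = 4

even parity (4 ones in 11101)


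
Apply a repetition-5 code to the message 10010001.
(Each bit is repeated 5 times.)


Each bit -> 5 copies

1111100000000001111100000000000000011111


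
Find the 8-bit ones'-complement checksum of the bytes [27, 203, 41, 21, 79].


Sum = 371 mod 256 = 115
Complement = 140

140


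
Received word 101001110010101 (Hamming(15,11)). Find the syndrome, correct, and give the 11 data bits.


Syndrome = 2: error at position 2

Data: 10110010101 (corrected bit 2)


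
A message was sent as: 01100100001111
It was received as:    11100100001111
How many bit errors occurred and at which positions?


XOR: 10000000000000

1 error(s) at position(s): 0


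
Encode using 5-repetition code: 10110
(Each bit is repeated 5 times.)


Each bit -> 5 copies

1111100000111111111100000


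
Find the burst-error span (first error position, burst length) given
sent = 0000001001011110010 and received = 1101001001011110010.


XOR: 1101000000000000000

Burst at position 0, length 4


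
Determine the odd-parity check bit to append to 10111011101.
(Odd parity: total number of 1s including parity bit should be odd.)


Number of 1s in data: 8
Parity bit: 1

1


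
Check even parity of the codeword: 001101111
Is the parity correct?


Number of 1s: 6

Yes, parity is correct (6 ones)


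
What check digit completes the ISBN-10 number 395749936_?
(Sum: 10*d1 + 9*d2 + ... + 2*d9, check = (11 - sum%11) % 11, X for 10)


Weighted sum: 326
326 mod 11 = 7

Check digit: 4


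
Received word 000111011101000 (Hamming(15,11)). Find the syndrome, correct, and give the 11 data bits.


Syndrome = 0: no error detected

Data: 01101101000 (no errors)


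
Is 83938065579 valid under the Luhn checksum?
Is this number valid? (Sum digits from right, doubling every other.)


Luhn sum = 63
63 mod 10 = 3

Invalid (Luhn sum mod 10 = 3)


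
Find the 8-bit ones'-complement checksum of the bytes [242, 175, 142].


Sum = 559 mod 256 = 47
Complement = 208

208


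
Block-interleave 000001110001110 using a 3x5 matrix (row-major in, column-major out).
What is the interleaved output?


Matrix:
  00000
  11100
  01110
Read columns: 010011011001000

010011011001000


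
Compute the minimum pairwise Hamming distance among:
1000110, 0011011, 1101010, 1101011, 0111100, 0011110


Comparing all pairs, minimum distance: 1
Can detect 0 errors, correct 0 errors

1


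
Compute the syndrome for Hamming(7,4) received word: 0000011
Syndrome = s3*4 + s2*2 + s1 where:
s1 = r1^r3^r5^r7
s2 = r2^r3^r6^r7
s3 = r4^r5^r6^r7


s1=1, s2=0, s3=0

Syndrome = 1 (error at position 1)


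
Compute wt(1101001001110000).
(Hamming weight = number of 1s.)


Counting 1s in 1101001001110000

7


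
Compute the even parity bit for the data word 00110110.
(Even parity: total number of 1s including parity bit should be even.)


Number of 1s in data: 4
Parity bit: 0

0


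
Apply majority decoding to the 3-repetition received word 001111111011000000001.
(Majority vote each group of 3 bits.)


Groups: 001, 111, 111, 011, 000, 000, 001
Majority votes: 0111000

0111000


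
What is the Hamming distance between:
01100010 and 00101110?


XOR: 01001100
Count of 1s: 3

3


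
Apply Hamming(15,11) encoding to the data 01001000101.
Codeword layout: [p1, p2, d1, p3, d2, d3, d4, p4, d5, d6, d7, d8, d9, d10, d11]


Parity bits: p1=0, p2=1, p3=1, p4=1

010110011000101


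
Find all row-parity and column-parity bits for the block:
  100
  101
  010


Row parities: 101
Column parities: 011

Row P: 101, Col P: 011, Corner: 0


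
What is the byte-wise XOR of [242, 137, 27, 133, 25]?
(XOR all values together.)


XOR chain: 242 ^ 137 ^ 27 ^ 133 ^ 25 = 252

252


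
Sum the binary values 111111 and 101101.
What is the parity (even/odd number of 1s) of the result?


111111 = 63
101101 = 45
Sum = 108 = 1101100
1s count = 4

even parity (4 ones in 1101100)


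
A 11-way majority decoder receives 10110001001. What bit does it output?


Ones: 5 out of 11
Threshold: 6

0 (5/11 voted 1)


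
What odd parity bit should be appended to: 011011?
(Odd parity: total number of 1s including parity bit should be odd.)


Number of 1s in data: 4
Parity bit: 1

1


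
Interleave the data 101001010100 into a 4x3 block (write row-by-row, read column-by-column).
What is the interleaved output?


Matrix:
  101
  001
  010
  100
Read columns: 100100101100

100100101100


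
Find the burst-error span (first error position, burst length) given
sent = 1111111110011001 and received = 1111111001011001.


XOR: 0000000111000000

Burst at position 7, length 3


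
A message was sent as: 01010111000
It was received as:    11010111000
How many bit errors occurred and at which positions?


XOR: 10000000000

1 error(s) at position(s): 0


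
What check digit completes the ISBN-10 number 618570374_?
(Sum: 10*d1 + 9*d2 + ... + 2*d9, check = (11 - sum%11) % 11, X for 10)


Weighted sum: 251
251 mod 11 = 9

Check digit: 2


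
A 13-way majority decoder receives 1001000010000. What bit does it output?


Ones: 3 out of 13
Threshold: 7

0 (3/13 voted 1)


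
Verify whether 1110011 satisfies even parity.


Number of 1s: 5

No, parity error (5 ones)


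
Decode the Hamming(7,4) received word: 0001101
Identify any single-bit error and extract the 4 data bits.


Syndrome = 6: error at position 6

Data: 0111 (corrected bit 6)


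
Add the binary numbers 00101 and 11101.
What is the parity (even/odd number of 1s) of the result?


00101 = 5
11101 = 29
Sum = 34 = 100010
1s count = 2

even parity (2 ones in 100010)


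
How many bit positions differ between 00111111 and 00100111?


XOR: 00011000
Count of 1s: 2

2


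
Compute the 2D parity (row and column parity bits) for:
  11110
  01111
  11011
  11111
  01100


Row parities: 00010
Column parities: 11001

Row P: 00010, Col P: 11001, Corner: 1


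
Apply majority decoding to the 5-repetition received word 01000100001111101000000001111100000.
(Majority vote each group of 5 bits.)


Groups: 01000, 10000, 11111, 01000, 00000, 11111, 00000
Majority votes: 0010010

0010010


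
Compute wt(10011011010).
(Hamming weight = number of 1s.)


Counting 1s in 10011011010

6


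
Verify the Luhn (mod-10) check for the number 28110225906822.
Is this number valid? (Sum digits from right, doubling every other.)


Luhn sum = 52
52 mod 10 = 2

Invalid (Luhn sum mod 10 = 2)


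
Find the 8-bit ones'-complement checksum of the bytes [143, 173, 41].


Sum = 357 mod 256 = 101
Complement = 154

154


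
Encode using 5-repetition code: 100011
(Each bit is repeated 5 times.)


Each bit -> 5 copies

111110000000000000001111111111


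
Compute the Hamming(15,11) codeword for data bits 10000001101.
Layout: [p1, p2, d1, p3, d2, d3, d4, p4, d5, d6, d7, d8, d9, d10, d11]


Parity bits: p1=1, p2=0, p3=1, p4=1

101100010001101


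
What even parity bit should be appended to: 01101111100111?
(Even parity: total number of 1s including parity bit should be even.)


Number of 1s in data: 10
Parity bit: 0

0


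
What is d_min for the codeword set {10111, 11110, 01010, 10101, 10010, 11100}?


Comparing all pairs, minimum distance: 1
Can detect 0 errors, correct 0 errors

1


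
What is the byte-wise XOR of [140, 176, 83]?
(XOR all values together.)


XOR chain: 140 ^ 176 ^ 83 = 111

111


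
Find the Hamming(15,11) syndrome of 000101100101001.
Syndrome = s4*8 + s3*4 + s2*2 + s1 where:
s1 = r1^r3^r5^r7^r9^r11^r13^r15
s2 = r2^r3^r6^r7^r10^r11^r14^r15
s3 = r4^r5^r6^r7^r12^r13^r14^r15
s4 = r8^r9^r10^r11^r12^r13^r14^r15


s1=0, s2=0, s3=1, s4=1

Syndrome = 12 (error at position 12)


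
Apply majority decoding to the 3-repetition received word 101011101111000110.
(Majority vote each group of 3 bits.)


Groups: 101, 011, 101, 111, 000, 110
Majority votes: 111101

111101


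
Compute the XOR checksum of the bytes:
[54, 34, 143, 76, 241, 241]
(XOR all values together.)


XOR chain: 54 ^ 34 ^ 143 ^ 76 ^ 241 ^ 241 = 215

215


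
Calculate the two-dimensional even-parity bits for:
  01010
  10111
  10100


Row parities: 000
Column parities: 01001

Row P: 000, Col P: 01001, Corner: 0


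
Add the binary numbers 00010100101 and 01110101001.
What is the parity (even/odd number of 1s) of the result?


00010100101 = 165
01110101001 = 937
Sum = 1102 = 10001001110
1s count = 5

odd parity (5 ones in 10001001110)


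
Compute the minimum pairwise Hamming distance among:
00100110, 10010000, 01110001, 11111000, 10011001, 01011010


Comparing all pairs, minimum distance: 2
Can detect 1 errors, correct 0 errors

2


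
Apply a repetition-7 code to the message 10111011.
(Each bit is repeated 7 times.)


Each bit -> 7 copies

11111110000000111111111111111111111000000011111111111111


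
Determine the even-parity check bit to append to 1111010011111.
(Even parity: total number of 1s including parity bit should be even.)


Number of 1s in data: 10
Parity bit: 0

0


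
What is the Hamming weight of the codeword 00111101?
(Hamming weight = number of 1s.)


Counting 1s in 00111101

5


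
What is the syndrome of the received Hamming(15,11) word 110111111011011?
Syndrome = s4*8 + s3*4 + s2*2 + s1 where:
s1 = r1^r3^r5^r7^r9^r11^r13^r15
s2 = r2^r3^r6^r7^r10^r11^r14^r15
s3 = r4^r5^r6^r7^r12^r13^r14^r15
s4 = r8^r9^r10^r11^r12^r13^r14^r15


s1=0, s2=0, s3=1, s4=0

Syndrome = 4 (error at position 4)


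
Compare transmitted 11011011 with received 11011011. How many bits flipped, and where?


XOR: 00000000

0 errors (received matches sent)


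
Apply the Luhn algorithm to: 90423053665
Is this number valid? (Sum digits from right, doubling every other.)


Luhn sum = 45
45 mod 10 = 5

Invalid (Luhn sum mod 10 = 5)


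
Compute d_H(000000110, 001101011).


XOR: 001101101
Count of 1s: 5

5


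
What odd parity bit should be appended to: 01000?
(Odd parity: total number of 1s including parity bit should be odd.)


Number of 1s in data: 1
Parity bit: 0

0


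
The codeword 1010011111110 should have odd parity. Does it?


Number of 1s: 9

Yes, parity is correct (9 ones)


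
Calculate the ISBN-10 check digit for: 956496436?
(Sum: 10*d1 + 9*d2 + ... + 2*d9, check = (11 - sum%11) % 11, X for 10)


Weighted sum: 332
332 mod 11 = 2

Check digit: 9


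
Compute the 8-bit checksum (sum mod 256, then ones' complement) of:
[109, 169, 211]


Sum = 489 mod 256 = 233
Complement = 22

22


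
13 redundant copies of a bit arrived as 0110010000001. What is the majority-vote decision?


Ones: 4 out of 13
Threshold: 7

0 (4/13 voted 1)


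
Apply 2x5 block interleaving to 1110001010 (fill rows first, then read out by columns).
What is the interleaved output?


Matrix:
  11100
  01010
Read columns: 1011100100

1011100100


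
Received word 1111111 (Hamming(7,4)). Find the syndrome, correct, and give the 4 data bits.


Syndrome = 0: no error detected

Data: 1111 (no errors)


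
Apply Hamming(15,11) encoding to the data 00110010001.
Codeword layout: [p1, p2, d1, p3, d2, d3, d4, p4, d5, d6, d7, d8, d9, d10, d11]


Parity bits: p1=1, p2=0, p3=1, p4=0

100101100010001


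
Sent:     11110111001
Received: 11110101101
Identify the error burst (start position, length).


XOR: 00000010100

Burst at position 6, length 3


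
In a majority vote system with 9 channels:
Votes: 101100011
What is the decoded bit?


Ones: 5 out of 9
Threshold: 5

1 (5/9 voted 1)


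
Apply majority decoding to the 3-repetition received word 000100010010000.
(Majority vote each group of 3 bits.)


Groups: 000, 100, 010, 010, 000
Majority votes: 00000

00000


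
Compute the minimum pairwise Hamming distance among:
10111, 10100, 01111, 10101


Comparing all pairs, minimum distance: 1
Can detect 0 errors, correct 0 errors

1


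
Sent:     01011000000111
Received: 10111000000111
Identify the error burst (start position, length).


XOR: 11100000000000

Burst at position 0, length 3


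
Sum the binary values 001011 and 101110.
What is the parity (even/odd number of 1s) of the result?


001011 = 11
101110 = 46
Sum = 57 = 111001
1s count = 4

even parity (4 ones in 111001)


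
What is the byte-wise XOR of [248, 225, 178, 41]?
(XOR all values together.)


XOR chain: 248 ^ 225 ^ 178 ^ 41 = 130

130


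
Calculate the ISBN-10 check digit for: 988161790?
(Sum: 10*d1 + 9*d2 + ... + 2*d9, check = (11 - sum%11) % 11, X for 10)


Weighted sum: 329
329 mod 11 = 10

Check digit: 1


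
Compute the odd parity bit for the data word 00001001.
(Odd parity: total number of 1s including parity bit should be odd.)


Number of 1s in data: 2
Parity bit: 1

1


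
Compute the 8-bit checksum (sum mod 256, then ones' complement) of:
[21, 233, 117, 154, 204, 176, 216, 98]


Sum = 1219 mod 256 = 195
Complement = 60

60


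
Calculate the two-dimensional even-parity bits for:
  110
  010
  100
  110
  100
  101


Row parities: 011010
Column parities: 111

Row P: 011010, Col P: 111, Corner: 1


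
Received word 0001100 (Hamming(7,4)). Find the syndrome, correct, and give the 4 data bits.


Syndrome = 1: error at position 1

Data: 0100 (corrected bit 1)


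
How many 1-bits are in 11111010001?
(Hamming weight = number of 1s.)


Counting 1s in 11111010001

7


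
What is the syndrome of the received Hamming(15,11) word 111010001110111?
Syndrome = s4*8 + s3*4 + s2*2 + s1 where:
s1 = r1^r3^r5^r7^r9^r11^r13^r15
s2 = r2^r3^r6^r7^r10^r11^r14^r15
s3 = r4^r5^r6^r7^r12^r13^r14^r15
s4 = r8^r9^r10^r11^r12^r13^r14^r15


s1=1, s2=0, s3=0, s4=0

Syndrome = 1 (error at position 1)


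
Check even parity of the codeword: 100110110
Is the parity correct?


Number of 1s: 5

No, parity error (5 ones)


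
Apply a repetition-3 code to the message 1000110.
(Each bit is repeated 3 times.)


Each bit -> 3 copies

111000000000111111000


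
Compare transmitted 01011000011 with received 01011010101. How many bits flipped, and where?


XOR: 00000010110

3 error(s) at position(s): 6, 8, 9


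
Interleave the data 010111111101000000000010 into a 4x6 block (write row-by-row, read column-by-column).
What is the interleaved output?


Matrix:
  010111
  111101
  000000
  000010
Read columns: 010011000100110010011100

010011000100110010011100


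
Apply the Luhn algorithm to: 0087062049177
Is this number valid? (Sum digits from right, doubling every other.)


Luhn sum = 44
44 mod 10 = 4

Invalid (Luhn sum mod 10 = 4)


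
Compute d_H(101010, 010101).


XOR: 111111
Count of 1s: 6

6


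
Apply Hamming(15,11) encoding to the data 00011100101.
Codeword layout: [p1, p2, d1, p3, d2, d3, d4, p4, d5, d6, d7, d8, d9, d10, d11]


Parity bits: p1=0, p2=1, p3=1, p4=0

010100101100101


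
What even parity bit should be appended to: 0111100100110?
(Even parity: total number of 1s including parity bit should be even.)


Number of 1s in data: 7
Parity bit: 1

1


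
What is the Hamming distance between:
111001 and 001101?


XOR: 110100
Count of 1s: 3

3


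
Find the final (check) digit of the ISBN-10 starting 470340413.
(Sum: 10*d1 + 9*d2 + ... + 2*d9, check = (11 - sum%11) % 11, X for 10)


Weighted sum: 173
173 mod 11 = 8

Check digit: 3


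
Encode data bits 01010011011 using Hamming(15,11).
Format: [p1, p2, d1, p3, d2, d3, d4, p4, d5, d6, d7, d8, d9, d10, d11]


Parity bits: p1=0, p2=0, p3=1, p4=0

000110100011011


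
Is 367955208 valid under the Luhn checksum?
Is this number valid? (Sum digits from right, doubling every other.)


Luhn sum = 38
38 mod 10 = 8

Invalid (Luhn sum mod 10 = 8)


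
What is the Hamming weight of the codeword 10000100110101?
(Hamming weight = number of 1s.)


Counting 1s in 10000100110101

6


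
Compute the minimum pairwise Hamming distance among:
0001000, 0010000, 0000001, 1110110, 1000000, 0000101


Comparing all pairs, minimum distance: 1
Can detect 0 errors, correct 0 errors

1


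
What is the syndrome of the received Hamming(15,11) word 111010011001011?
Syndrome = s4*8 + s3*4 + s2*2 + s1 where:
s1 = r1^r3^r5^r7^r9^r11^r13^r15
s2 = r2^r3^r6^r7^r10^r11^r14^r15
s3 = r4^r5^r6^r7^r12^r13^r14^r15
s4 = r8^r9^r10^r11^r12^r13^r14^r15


s1=1, s2=0, s3=0, s4=1

Syndrome = 9 (error at position 9)


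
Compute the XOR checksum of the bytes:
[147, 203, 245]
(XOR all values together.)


XOR chain: 147 ^ 203 ^ 245 = 173

173


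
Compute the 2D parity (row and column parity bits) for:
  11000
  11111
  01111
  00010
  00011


Row parities: 01010
Column parities: 01001

Row P: 01010, Col P: 01001, Corner: 0


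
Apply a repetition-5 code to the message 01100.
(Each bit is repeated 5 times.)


Each bit -> 5 copies

0000011111111110000000000


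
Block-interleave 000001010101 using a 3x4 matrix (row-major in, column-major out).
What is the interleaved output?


Matrix:
  0000
  0101
  0101
Read columns: 000011000011

000011000011


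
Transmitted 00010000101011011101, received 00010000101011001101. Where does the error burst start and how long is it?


XOR: 00000000000000010000

Burst at position 15, length 1


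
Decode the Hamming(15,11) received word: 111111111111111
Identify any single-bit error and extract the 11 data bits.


Syndrome = 0: no error detected

Data: 11111111111 (no errors)


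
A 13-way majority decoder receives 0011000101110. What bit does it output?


Ones: 6 out of 13
Threshold: 7

0 (6/13 voted 1)


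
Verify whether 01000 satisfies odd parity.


Number of 1s: 1

Yes, parity is correct (1 ones)


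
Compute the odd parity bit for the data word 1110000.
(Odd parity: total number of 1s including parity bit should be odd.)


Number of 1s in data: 3
Parity bit: 0

0


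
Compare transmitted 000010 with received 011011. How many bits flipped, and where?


XOR: 011001

3 error(s) at position(s): 1, 2, 5


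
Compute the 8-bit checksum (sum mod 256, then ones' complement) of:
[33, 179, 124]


Sum = 336 mod 256 = 80
Complement = 175

175


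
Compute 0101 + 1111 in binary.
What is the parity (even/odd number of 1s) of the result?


0101 = 5
1111 = 15
Sum = 20 = 10100
1s count = 2

even parity (2 ones in 10100)


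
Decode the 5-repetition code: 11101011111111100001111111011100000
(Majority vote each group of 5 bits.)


Groups: 11101, 01111, 11111, 00001, 11111, 10111, 00000
Majority votes: 1110110

1110110


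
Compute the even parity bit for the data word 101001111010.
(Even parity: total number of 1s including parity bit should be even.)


Number of 1s in data: 7
Parity bit: 1

1


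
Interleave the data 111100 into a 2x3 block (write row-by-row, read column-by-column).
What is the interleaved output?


Matrix:
  111
  100
Read columns: 111010

111010


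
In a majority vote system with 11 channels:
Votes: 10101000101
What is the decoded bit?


Ones: 5 out of 11
Threshold: 6

0 (5/11 voted 1)


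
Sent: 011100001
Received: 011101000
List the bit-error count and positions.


XOR: 000001001

2 error(s) at position(s): 5, 8


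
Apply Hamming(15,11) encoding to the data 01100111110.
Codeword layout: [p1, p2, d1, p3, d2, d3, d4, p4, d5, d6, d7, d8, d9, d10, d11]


Parity bits: p1=1, p2=0, p3=1, p4=1

100111010111110


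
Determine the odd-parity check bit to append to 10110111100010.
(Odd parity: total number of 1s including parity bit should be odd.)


Number of 1s in data: 8
Parity bit: 1

1


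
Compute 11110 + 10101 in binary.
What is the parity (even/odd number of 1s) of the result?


11110 = 30
10101 = 21
Sum = 51 = 110011
1s count = 4

even parity (4 ones in 110011)


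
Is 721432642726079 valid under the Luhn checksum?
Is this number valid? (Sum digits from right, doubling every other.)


Luhn sum = 67
67 mod 10 = 7

Invalid (Luhn sum mod 10 = 7)


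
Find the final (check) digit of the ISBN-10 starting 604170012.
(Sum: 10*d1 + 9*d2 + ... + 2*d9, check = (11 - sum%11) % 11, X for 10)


Weighted sum: 148
148 mod 11 = 5

Check digit: 6


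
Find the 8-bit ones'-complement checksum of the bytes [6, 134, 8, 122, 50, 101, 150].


Sum = 571 mod 256 = 59
Complement = 196

196


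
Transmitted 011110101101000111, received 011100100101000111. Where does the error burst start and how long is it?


XOR: 000010001000000000

Burst at position 4, length 5


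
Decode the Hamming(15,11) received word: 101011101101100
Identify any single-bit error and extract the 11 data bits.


Syndrome = 4: error at position 4

Data: 11111101100 (corrected bit 4)


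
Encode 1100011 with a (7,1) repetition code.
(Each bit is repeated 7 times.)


Each bit -> 7 copies

1111111111111100000000000000000000011111111111111


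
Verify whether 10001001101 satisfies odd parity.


Number of 1s: 5

Yes, parity is correct (5 ones)


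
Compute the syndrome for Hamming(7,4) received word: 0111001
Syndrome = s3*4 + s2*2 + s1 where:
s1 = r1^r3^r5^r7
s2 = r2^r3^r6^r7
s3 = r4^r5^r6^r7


s1=0, s2=1, s3=0

Syndrome = 2 (error at position 2)


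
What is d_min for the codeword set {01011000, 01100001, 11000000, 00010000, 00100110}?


Comparing all pairs, minimum distance: 2
Can detect 1 errors, correct 0 errors

2


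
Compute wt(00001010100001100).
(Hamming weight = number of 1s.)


Counting 1s in 00001010100001100

5


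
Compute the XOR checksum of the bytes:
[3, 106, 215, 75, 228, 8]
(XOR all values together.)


XOR chain: 3 ^ 106 ^ 215 ^ 75 ^ 228 ^ 8 = 25

25


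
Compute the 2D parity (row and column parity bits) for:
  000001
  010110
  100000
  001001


Row parities: 1110
Column parities: 111110

Row P: 1110, Col P: 111110, Corner: 1


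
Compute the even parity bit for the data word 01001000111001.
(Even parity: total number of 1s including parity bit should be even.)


Number of 1s in data: 6
Parity bit: 0

0


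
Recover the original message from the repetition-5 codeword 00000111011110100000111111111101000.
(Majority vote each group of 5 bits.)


Groups: 00000, 11101, 11101, 00000, 11111, 11111, 01000
Majority votes: 0110110

0110110


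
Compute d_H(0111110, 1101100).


XOR: 1010010
Count of 1s: 3

3


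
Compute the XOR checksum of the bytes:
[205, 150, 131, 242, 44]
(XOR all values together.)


XOR chain: 205 ^ 150 ^ 131 ^ 242 ^ 44 = 6

6


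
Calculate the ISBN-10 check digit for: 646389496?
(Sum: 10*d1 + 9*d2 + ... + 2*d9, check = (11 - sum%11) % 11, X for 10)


Weighted sum: 313
313 mod 11 = 5

Check digit: 6


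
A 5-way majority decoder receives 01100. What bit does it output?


Ones: 2 out of 5
Threshold: 3

0 (2/5 voted 1)


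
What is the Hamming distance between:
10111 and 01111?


XOR: 11000
Count of 1s: 2

2


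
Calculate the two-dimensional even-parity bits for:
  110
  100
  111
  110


Row parities: 0110
Column parities: 011

Row P: 0110, Col P: 011, Corner: 0
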